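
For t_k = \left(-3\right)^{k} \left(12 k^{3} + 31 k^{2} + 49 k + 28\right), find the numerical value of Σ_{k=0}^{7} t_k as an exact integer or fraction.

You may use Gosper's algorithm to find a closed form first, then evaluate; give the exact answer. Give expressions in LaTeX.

t_(k+1)/t_k = 3*(-12*k**3 - 67*k**2 - 147*k - 120)/(12*k**3 + 31*k**2 + 49*k + 28).
So A=-3 and B=1, with C=k**3 + 31*k**2/12 + 49*k/12 + 7/3.
Solve (-3)·f(k+1) − (1)·f(k) = k**3 + 31*k**2/12 + 49*k/12 + 7/3.
Degrees (0,0,3) ⇒ d ≤ 3.
Solve for f: f(k) = -(3*k**3 + k**2 + 4*k + 1)/12 (degree 3 ≤ 3).
Get s_k = R·t_k = (-3)**k*(-3*k**3 - k**2 - 4*k - 1) with R(k) = B(k−1)f(k)/C(k) = -(3*k**3 + k**2 + 4*k + 1)/(12*k**3 + 31*k**2 + 49*k + 28).
Δs = (-3)**k*(12*k**3 + 31*k**2 + 49*k + 28), as required.
Sum = s_(8) − s_(0); s_(8) = -10714113, s_(0) = -1 ⇒ -10714112.

Σ = -10714112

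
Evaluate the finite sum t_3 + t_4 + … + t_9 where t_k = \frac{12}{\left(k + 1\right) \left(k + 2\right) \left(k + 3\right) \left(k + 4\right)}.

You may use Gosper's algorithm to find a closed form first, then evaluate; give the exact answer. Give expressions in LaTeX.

Σ = 133/4290

t_(k+1)/t_k = (k + 1)/(k + 5).
Take A(k)=k + 1, B(k)=k + 5, C(k)=1.
Set up (k + 1)·f(k+1) − (k + 4)·f(k) − (1) = 0.
deg f ≤ 3 (via 1,1,0).
A polynomial solution: f(k) = k*(k**2 + 6*k + 11)/18.
So s_k = (B(k−1)f/C)·t_k = (k*(k + 4)*(k**2 + 6*k + 11)/18)·t_k = 2*k*(k**2 + 6*k + 11)/(3*(k + 1)*(k + 2)*(k + 3)).
Δs = 12/(k**4 + 10*k**3 + 35*k**2 + 50*k + 24), as required.
Σ_(k=3)^(9) t_k = s_(10) − s_(3) = 95/143 − (19/30) = 133/4290.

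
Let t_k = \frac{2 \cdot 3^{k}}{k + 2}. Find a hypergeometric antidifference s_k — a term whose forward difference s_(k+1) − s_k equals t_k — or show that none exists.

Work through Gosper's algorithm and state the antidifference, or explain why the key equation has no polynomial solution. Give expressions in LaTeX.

t_(k+1)/t_k = 3*(k + 2)/(k + 3).
So A=3*k + 6 and B=k + 3, with C=1.
Solve (3*k + 6)·f(k+1) − (k + 2)·f(k) = 1.
deg f ≤ -1 (via 1,1,0).
Negative degree bound (-1): no f exists, t_k not Gosper-summable.

none (Gosper's algorithm certifies no s_k)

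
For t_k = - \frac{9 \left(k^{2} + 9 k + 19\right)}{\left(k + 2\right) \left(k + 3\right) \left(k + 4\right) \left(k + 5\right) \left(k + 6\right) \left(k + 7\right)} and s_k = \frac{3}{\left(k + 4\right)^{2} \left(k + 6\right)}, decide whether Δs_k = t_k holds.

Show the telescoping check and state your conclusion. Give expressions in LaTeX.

s_(k+1) = 3/((k + 5)**2*(k + 7))
s_(k+1) − s_k = 3/((k + 5)**2*(k + 7)) - 3/((k + 4)**2*(k + 6))
(s_(k+1) − s_k) − t_k = 6*(4*k**3 + 54*k**2 + 236*k + 333)/(k**8 + 36*k**7 + 558*k**6 + 4860*k**5 + 25989*k**4 + 87264*k**3 + 179372*k**2 + 205920*k + 100800)

Invalid: residual \frac{6 \left(4 k^{3} + 54 k^{2} + 236 k + 333\right)}{k^{8} + 36 k^{7} + 558 k^{6} + 4860 k^{5} + 25989 k^{4} + 87264 k^{3} + 179372 k^{2} + 205920 k + 100800} ≠ 0.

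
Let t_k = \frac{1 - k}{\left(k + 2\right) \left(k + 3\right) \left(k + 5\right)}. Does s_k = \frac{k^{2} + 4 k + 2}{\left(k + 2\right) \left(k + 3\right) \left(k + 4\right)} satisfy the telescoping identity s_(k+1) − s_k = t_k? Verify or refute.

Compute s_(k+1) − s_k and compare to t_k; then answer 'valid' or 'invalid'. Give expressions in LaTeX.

s_(k+1) = (4*k + (k + 1)**2 + 6)/((k + 3)*(k + 4)*(k + 5))
s_(k+1) − s_k = (1 - k)/(k**3 + 10*k**2 + 31*k + 30)
(s_(k+1) − s_k) − t_k = 0

valid (s_(k+1) − s_k reduces to t_k)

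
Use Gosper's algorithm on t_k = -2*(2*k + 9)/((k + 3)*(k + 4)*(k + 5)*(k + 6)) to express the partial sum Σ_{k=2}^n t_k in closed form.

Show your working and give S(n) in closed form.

Compute t_(k+1)/t_k: get (k + 3)*(2*k + 11)/((k + 7)*(2*k + 9)).
So A=k + 3 and B=k + 7, with C=k + 9/2.
f must satisfy (k + 3)·f(k+1) − (k + 6)·f(k) = k + 9/2.
deg f ≤ 3 (via 1,1,1).
Coefficient equations give f(k) = k*(k + 4)*(k + 8)/30.
Then R = B(k−1)f/C = k*(k + 4)*(k + 6)*(k + 8)/(15*(2*k + 9)), so s_k = R(k)·t_k = 2*k*(-k - 8)/(15*(k**2 + 8*k + 15)).
Δs = 2*(-2*k - 9)/(k**4 + 18*k**3 + 119*k**2 + 342*k + 360), as required.
Telescope: S(n) = s_(n+1) − s_(2) = 2*(-n**2 - 10*n - 9)/(15*(n**2 + 10*n + 24)) − (-8/105) = 2*(-n**2 - 10*n + 11)/(35*(n**2 + 10*n + 24)).

S(n) = 2*(-n**2 - 10*n + 11)/(35*(n**2 + 10*n + 24))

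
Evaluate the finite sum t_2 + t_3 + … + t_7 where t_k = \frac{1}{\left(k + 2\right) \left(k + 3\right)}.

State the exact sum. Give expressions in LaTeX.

Compute t_(k+1)/t_k: get (k + 2)/(k + 4).
Take A(k)=k + 2, B(k)=k + 4, C(k)=1.
Solve (k + 2)·f(k+1) − (k + 3)·f(k) = 1.
Degrees (1,1,0) ⇒ d ≤ 1.
Solving with deg f ≤ 1: f(k) = k/2.
Then R = B(k−1)f/C = k*(k + 3)/2, so s_k = R(k)·t_k = k/(2*(k + 2)).
Verify: 1/(k**2 + 5*k + 6) matches t_k.
Telescoping: Σ = s_(8) − s_(2) = 2/5 − (1/4) = 3/20.

Σ = 3/20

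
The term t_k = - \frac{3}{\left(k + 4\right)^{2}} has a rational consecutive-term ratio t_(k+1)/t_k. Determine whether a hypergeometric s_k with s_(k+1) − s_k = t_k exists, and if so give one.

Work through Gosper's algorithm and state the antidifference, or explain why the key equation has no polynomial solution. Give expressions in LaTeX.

Step 1: r(k) = (k + 4)**2/(k + 5)**2.
So A=k**2 + 8*k + 16 and B=k**2 + 10*k + 25, with C=1.
Key eq: (k**2 + 8*k + 16)·f(k+1) = (k**2 + 8*k + 16)·f(k) + (1).
Degrees (2,2,0) ⇒ d ≤ 0.
Write f(k) = c0. Then LHS − RHS = -1, requiring -1 = 0: contradictory. No certificate.

not Gosper-summable; s_k does not exist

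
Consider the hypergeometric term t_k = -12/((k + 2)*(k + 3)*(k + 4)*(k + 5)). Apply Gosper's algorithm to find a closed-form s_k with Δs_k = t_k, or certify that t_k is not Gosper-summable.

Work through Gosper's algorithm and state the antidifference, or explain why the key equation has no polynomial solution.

Ratio r(k) = (k + 2)/(k + 6).
Normal form (A,B,C) = (k + 2, k + 6, 1).
Set up (k + 2)·f(k+1) − (k + 5)·f(k) − (1) = 0.
d = 3 from the (1,1,0) case.
Solve for f: f(k) = k*(k**2 + 9*k + 26)/72 (degree 3 ≤ 3).
Certificate R = B(k−1)f/C = k*(k + 5)*(k**2 + 9*k + 26)/72 gives s_k = k*(-k**2 - 9*k - 26)/(6*(k + 2)*(k + 3)*(k + 4)).
s_(k+1) − s_k = -12/(k**4 + 14*k**3 + 71*k**2 + 154*k + 120) = t_k.

s_k = k*(-k**2 - 9*k - 26)/(6*(k + 2)*(k + 3)*(k + 4))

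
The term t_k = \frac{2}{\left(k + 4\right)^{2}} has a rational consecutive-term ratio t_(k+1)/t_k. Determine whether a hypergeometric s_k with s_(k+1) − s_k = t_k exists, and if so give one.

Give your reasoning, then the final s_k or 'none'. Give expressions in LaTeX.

not Gosper-summable; s_k does not exist

t_(k+1)/t_k = (k + 4)**2/(k + 5)**2.
Factor: A=k**2 + 8*k + 16; B=k**2 + 10*k + 25; C=1.
Need (k**2 + 8*k + 16)·f(k+1) − (k**2 + 8*k + 16)·f(k) = 1.
Bound: deg f ≤ 0.
Put f(k) = c0: A·f(k+1) − B(k−1)·f(k) − C = -1; need -1 = 0 — inconsistent ⇒ no f, not summable.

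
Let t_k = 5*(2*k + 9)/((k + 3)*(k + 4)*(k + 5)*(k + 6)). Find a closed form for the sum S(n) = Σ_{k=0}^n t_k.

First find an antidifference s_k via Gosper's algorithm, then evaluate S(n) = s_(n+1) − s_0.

Ratio r(k) = (k + 3)*(2*k + 11)/((k + 7)*(2*k + 9)).
Gosper form: A/B · C(k+1)/C(k) with A=k + 3, B=k + 7, C=k + 9/2.
Need (k + 3)·f(k+1) − (k + 6)·f(k) = k + 9/2.
d = 3 from the (1,1,1) case.
Match coefficients ⇒ f(k) = k*(k + 4)*(k + 8)/30.
Get s_k = R·t_k = k*(k + 8)/(3*(k**2 + 8*k + 15)) with R(k) = B(k−1)f(k)/C(k) = k*(k + 4)*(k + 6)*(k + 8)/(15*(2*k + 9)).
Check: Δs_k = 5*(2*k + 9)/(k**4 + 18*k**3 + 119*k**2 + 342*k + 360). ✓
Σ_(k=0)^n t_k = s_(n+1) − s_(0) = ((n**2 + 10*n + 9)/(3*(n**2 + 10*n + 24))) − (0), i.e. (n**2 + 10*n + 9)/(3*(n**2 + 10*n + 24)).

S(n) = (n**2 + 10*n + 9)/(3*(n**2 + 10*n + 24))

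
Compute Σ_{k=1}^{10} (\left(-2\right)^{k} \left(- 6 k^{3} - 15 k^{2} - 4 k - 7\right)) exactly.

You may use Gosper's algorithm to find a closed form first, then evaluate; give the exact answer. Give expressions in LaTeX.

t_(k+1)/t_k = 2*(-6*k**3 - 33*k**2 - 52*k - 32)/(6*k**3 + 15*k**2 + 4*k + 7).
So A=-2 and B=1, with C=k**3 + 5*k**2/2 + 2*k/3 + 7/6.
Set up (-2)·f(k+1) − (1)·f(k) − (k**3 + 5*k**2/2 + 2*k/3 + 7/6) = 0.
d = 3 from the (0,0,3) case.
Coefficient equations give f(k) = -(2*k**3 + k**2 - 4*k + 3)/6.
Certificate R = B(k−1)f/C = -(2*k**3 + k**2 - 4*k + 3)/(6*k**3 + 15*k**2 + 4*k + 7) gives s_k = (-2)**k*(2*k**3 + k**2 - 4*k + 3).
Check: Δs_k = (-2)**k*(-6*k**3 - 15*k**2 - 4*k - 7). ✓
Evaluate s at k=11 and k=1: -5615616 and -4; difference -5615612.

Σ = -5615612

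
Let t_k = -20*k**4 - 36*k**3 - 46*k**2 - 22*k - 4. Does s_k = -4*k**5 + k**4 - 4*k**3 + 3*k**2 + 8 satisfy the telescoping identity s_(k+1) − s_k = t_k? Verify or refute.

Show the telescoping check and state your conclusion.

valid; difference matches t_k

s_(k+1) = -4*k**5 - 19*k**4 - 40*k**3 - 43*k**2 - 22*k + 4
s_(k+1) − s_k = -20*k**4 - 36*k**3 - 46*k**2 - 22*k - 4
(s_(k+1) − s_k) − t_k = 0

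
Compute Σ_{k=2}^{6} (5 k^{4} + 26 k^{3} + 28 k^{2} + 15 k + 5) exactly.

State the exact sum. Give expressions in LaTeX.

Σ = 25655

t_(k+1)/t_k = (5*k**4 + 46*k**3 + 136*k**2 + 169*k + 79)/(5*k**4 + 26*k**3 + 28*k**2 + 15*k + 5).
Factor: A=1; B=1; C=k**4 + 26*k**3/5 + 28*k**2/5 + 3*k + 1.
Set up (1)·f(k+1) − (1)·f(k) − (k**4 + 26*k**3/5 + 28*k**2/5 + 3*k + 1) = 0.
From deg A=0, deg B=0, deg C=4: d=5.
Solve for f: f(k) = k*(k**4 + 4*k**3 - 2*k**2 + 2)/5 (degree 5 ≤ 5).
Certificate R = B(k−1)f/C = k*(k**4 + 4*k**3 - 2*k**2 + 2)/(5*k**4 + 26*k**3 + 28*k**2 + 15*k + 5) gives s_k = k*(k**4 + 4*k**3 - 2*k**2 + 2).
Verify: 5*k**4 + 26*k**3 + 28*k**2 + 15*k + 5 matches t_k.
Telescoping: Σ = s_(7) − s_(2) = 25739 − (84) = 25655.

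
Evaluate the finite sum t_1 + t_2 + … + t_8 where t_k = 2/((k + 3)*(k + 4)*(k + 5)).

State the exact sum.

r(k) = (k + 3)/(k + 6) after simplifying.
Factor: A=k + 3; B=k + 6; C=1.
Solve (k + 3)·f(k+1) − (k + 5)·f(k) = 1.
d = 2 from the (1,1,0) case.
Coefficient equations give f(k) = k*(k + 7)/24.
Then R = B(k−1)f/C = k*(k + 5)*(k + 7)/24, so s_k = R(k)·t_k = k*(k + 7)/(12*(k + 3)*(k + 4)).
Δs = 2/(k**3 + 12*k**2 + 47*k + 60), as required.
Σ_(k=1)^(8) t_k = s_(9) − s_(1) = 1/13 − (1/30) = 17/390.

Σ = 17/390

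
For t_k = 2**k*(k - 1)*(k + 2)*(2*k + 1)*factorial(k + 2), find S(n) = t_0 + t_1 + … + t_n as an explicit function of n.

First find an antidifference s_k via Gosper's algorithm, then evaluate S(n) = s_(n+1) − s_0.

r(k) = 2*k*(k + 3)**2*(2*k + 3)/((k - 1)*(k + 2)*(2*k + 1)) after simplifying.
Factor: A=2*k + 6; B=1; C=k**3 + 3*k**2/2 - 3*k/2 - 1.
Need (2*k + 6)·f(k+1) − (1)·f(k) = k**3 + 3*k**2/2 - 3*k/2 - 1.
Degrees (1,0,3) ⇒ d ≤ 2.
Solve for f: f(k) = (k - 2)*(k - 1)/2 (degree 2 ≤ 2).
So s_k = (B(k−1)f/C)·t_k = ((k - 2)/((k + 2)*(2*k + 1)))·t_k = 2**k*(k - 2)*(k - 1)*factorial(k + 2).
Verify: 2**k*(k - 1)*(k + 2)*(2*k + 1)*factorial(k + 2) matches t_k.
Evaluate: s_(n+1) = 2**(n + 1)*n*(n - 1)*factorial(n + 3); subtract s_(0) = 4 ⇒ S(n) = 2*2**n*n**2*factorial(n + 3) - 2*2**n*n*factorial(n + 3) - 4.

S(n) = 2*2**n*n**2*factorial(n + 3) - 2*2**n*n*factorial(n + 3) - 4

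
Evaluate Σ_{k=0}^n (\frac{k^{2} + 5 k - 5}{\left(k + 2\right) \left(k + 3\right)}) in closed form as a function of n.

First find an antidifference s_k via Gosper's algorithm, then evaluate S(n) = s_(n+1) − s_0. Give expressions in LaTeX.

S(n) = \frac{2 n^{2} - 3 n - 5}{2 \left(n + 3\right)}

t_(k+1)/t_k = (k + 2)*(5*k + (k + 1)**2)/((k + 4)*(k**2 + 5*k - 5)).
Take A(k)=k + 2, B(k)=k + 4, C(k)=k**2 + 5*k - 5.
Key eq: (k + 2)·f(k+1) = (k + 3)·f(k) + (k**2 + 5*k - 5).
Degrees (1,1,2) ⇒ d ≤ 2.
Match coefficients ⇒ f(k) = k*(2*k - 7)/2.
So s_k = (B(k−1)f/C)·t_k = (k*(k + 3)*(2*k - 7)/(2*(k**2 + 5*k - 5)))·t_k = k*(2*k - 7)/(2*(k + 2)).
s_(k+1) − s_k = (k**2 + 5*k - 5)/(k**2 + 5*k + 6) = t_k.
Telescope: S(n) = s_(n+1) − s_(0) = (2*n**2 - 3*n - 5)/(2*(n + 3)) − (0) = (2*n**2 - 3*n - 5)/(2*(n + 3)).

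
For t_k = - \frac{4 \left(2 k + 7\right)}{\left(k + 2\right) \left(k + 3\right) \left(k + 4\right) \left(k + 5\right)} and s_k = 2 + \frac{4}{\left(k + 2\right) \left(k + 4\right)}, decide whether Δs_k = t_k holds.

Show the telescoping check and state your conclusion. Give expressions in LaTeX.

valid; difference matches t_k

s_(k+1) = 2 + 4/((k + 3)*(k + 5))
s_(k+1) − s_k = 4*(-2*k - 7)/(k**4 + 14*k**3 + 71*k**2 + 154*k + 120)
(s_(k+1) − s_k) − t_k = 0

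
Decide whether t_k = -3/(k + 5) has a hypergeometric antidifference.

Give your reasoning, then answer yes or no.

Compute t_(k+1)/t_k: get (k + 5)/(k + 6).
Gosper form: A/B · C(k+1)/C(k) with A=k + 5, B=k + 6, C=1.
Solve (k + 5)·f(k+1) − (k + 5)·f(k) = 1.
deg f ≤ 0 (via 1,1,0).
f = c0 ⇒ A·f(k+1) − B(k−1)·f(k) − C = -1. The system {-1 = 0} is inconsistent; no antidifference.

No — key equation has no polynomial f.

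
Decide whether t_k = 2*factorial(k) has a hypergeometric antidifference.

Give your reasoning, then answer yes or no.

Step 1: r(k) = k + 1.
Normal form (A,B,C) = (k + 1, 1, 1).
Set up (k + 1)·f(k+1) − (1)·f(k) − (1) = 0.
Degrees (1,0,0) ⇒ d ≤ -1.
Bound -1 < 0, so the key equation has no polynomial solution.

No. Not Gosper-summable.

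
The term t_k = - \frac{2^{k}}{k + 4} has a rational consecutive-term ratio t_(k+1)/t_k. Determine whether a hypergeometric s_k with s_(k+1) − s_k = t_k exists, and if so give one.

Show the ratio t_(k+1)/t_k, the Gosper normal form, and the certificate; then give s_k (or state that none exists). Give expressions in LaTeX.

none — t_k is not Gosper-summable

r(k) = 2*(k + 4)/(k + 5) after simplifying.
Gosper form: A/B · C(k+1)/C(k) with A=2*k + 8, B=k + 5, C=1.
f must satisfy (2*k + 8)·f(k+1) − (k + 4)·f(k) = 1.
d = -1 from the (1,1,0) case.
Negative degree bound (-1): no f exists, t_k not Gosper-summable.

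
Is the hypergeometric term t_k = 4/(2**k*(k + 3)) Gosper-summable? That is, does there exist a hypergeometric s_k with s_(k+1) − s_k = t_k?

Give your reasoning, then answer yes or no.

No; the degree bound rules out any f.

Compute t_(k+1)/t_k: get (k + 3)/(2*(k + 4)).
A = k/2 + 3/2, B = k + 4, C = 1.
Key eq: (k/2 + 3/2)·f(k+1) = (k + 3)·f(k) + (1).
From deg A=1, deg B=1, deg C=0: d=-1.
Negative degree bound (-1): no f exists, t_k not Gosper-summable.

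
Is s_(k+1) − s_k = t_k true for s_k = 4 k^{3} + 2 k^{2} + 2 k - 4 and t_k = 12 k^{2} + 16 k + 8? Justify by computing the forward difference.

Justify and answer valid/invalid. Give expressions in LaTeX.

s_(k+1) = 4*k**3 + 14*k**2 + 18*k + 4
s_(k+1) − s_k = 12*k**2 + 16*k + 8
(s_(k+1) − s_k) − t_k = 0

Valid — Δs_k = t_k.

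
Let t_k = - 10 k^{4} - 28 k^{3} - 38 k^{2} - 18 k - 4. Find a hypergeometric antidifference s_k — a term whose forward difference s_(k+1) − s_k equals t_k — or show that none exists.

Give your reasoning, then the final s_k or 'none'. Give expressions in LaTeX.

t_(k+1)/t_k = (5*k**4 + 34*k**3 + 91*k**2 + 109*k + 49)/(5*k**4 + 14*k**3 + 19*k**2 + 9*k + 2).
A = 1, B = 1, C = k**4 + 14*k**3/5 + 19*k**2/5 + 9*k/5 + 2/5.
f must satisfy (1)·f(k+1) − (1)·f(k) = k**4 + 14*k**3/5 + 19*k**2/5 + 9*k/5 + 2/5.
deg f ≤ 5 (via 0,0,4).
Solving with deg f ≤ 5: f(k) = k*(2*k**4 + 2*k**3 + 2*k**2 - 3*k + 1)/10.
Then R = B(k−1)f/C = k*(2*k**4 + 2*k**3 + 2*k**2 - 3*k + 1)/(2*(5*k**4 + 14*k**3 + 19*k**2 + 9*k + 2)), so s_k = R(k)·t_k = k*(-2*k**4 - 2*k**3 - 2*k**2 + 3*k - 1).
Check: Δs_k = -10*k**4 - 28*k**3 - 38*k**2 - 18*k - 4. ✓

s_k = k \left(- 2 k^{4} - 2 k^{3} - 2 k^{2} + 3 k - 1\right)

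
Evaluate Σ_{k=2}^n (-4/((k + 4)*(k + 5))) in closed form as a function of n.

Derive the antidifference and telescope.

Step 1: r(k) = (k + 4)/(k + 6).
So A=k + 4 and B=k + 6, with C=1.
Need (k + 4)·f(k+1) − (k + 5)·f(k) = 1.
Degrees (1,1,0) ⇒ d ≤ 1.
Solve for f: f(k) = k/4 (degree 1 ≤ 1).
R(k) = B(k−1)·f(k)/C(k) = k*(k + 5)/4; s_k = R·t_k = -k/(k + 4).
s_(k+1) − s_k = -4/(k**2 + 9*k + 20) = t_k.
s_(n+1) = (-n - 1)/(n + 5) and s_(2) = -1/3, so S(n) = 2*(1 - n)/(3*(n + 5)).

S(n) = 2*(1 - n)/(3*(n + 5))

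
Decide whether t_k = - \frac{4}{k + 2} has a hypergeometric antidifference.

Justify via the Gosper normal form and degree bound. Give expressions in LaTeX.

No — key equation has no polynomial f.

The ratio is (k + 2)/(k + 3).
A = k + 2, B = k + 3, C = 1.
f must satisfy (k + 2)·f(k+1) − (k + 2)·f(k) = 1.
Bound: deg f ≤ 0.
Generic f = c0 gives residual -1; -1 = 0 cannot hold, so t_k is not Gosper-summable.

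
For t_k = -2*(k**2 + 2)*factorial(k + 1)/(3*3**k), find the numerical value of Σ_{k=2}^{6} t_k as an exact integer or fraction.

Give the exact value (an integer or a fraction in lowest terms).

Step 1: r(k) = (k + 2)*((k + 1)**2 + 2)/(3*(k**2 + 2)).
A = k/3 + 2/3, B = 1, C = k**2 + 2.
Key eq: (k/3 + 2/3)·f(k+1) = (1)·f(k) + (k**2 + 2).
From deg A=1, deg B=0, deg C=2: d=1.
Match coefficients ⇒ f(k) = 3*k.
R(k) = B(k−1)·f(k)/C(k) = 3*k/(k**2 + 2); s_k = R·t_k = -2*k*factorial(k + 1)/3**k.
s_(k+1) − s_k = -2*(k**2 + 2)*factorial(k + 1)/(3*3**k) = t_k.
Σ_(k=2)^(6) t_k = s_(7) − s_(2) = -62720/243 − (-8/3) = -62072/243.

Σ = -62072/243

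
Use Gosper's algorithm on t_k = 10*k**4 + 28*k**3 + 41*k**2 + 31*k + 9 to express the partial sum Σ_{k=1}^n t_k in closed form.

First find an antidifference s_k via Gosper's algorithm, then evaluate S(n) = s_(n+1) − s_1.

S(n) = n*(2*n**4 + 12*n**3 + 31*n**2 + 43*n + 31)

Step 1: r(k) = (10*k**4 + 68*k**3 + 185*k**2 + 237*k + 119)/(10*k**4 + 28*k**3 + 41*k**2 + 31*k + 9).
Factor: A=1; B=1; C=k**4 + 14*k**3/5 + 41*k**2/10 + 31*k/10 + 9/10.
Solve (1)·f(k+1) − (1)·f(k) = k**4 + 14*k**3/5 + 41*k**2/10 + 31*k/10 + 9/10.
Degrees (0,0,4) ⇒ d ≤ 5.
Solve for f: f(k) = k**2*(2*k**3 + 2*k**2 + 3*k + 2)/10 (degree 5 ≤ 5).
Then R = B(k−1)f/C = k**2*(2*k**3 + 2*k**2 + 3*k + 2)/(10*k**4 + 28*k**3 + 41*k**2 + 31*k + 9), so s_k = R(k)·t_k = k**2*(2*k**3 + 2*k**2 + 3*k + 2).
s_(k+1) − s_k = 10*k**4 + 28*k**3 + 41*k**2 + 31*k + 9 = t_k.
Evaluate: s_(n+1) = 2*n**5 + 12*n**4 + 31*n**3 + 43*n**2 + 31*n + 9; subtract s_(1) = 9 ⇒ S(n) = n*(2*n**4 + 12*n**3 + 31*n**2 + 43*n + 31).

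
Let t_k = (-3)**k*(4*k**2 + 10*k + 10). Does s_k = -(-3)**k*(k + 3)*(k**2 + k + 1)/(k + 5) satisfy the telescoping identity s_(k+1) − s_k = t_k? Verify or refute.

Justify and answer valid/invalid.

Invalid: residual (-3)**k*(-8*k**3 - 62*k**2 - 122*k - 102)/(k**2 + 11*k + 30) ≠ 0.

s_(k+1) = 3*(-3)**k*(k + 4)*(k + (k + 1)**2 + 2)/(k + 6)
s_(k+1) − s_k = (-3)**k*(4*k**4 + 46*k**3 + 178*k**2 + 288*k + 198)/(k**2 + 11*k + 30)
(s_(k+1) − s_k) − t_k = (-3)**k*(-8*k**3 - 62*k**2 - 122*k - 102)/(k**2 + 11*k + 30)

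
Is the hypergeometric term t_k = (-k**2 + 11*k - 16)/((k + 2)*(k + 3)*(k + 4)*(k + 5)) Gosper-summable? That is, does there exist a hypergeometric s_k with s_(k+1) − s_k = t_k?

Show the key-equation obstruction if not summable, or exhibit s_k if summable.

Yes. s_k = k*(-k**2 - 3*k - 44)/(6*(k + 2)*(k + 3)*(k + 4)).

t_(k+1)/t_k = (k + 2)*(-11*k + (k + 1)**2 + 5)/((k + 6)*(k**2 - 11*k + 16)).
Gosper form: A/B · C(k+1)/C(k) with A=k + 2, B=k + 6, C=k**2 - 11*k + 16.
Solve (k + 2)·f(k+1) − (k + 5)·f(k) = k**2 - 11*k + 16.
Bound: deg f ≤ 3.
Coefficient equations give f(k) = k*(k**2 + 3*k + 44)/6.
Certificate R = B(k−1)f/C = k*(k + 5)*(k**2 + 3*k + 44)/(6*(k**2 - 11*k + 16)) gives s_k = k*(-k**2 - 3*k - 44)/(6*(k + 2)*(k + 3)*(k + 4)).
Δs = (-k**2 + 11*k - 16)/(k**4 + 14*k**3 + 71*k**2 + 154*k + 120), as required.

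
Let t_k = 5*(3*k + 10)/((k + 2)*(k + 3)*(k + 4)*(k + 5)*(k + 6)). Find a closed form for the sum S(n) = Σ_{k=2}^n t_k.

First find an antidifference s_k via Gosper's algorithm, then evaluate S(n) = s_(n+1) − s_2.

The ratio is (k + 2)*(3*k + 13)/((k + 7)*(3*k + 10)).
Factor: A=k + 2; B=k + 7; C=k + 10/3.
Solve (k + 2)·f(k+1) − (k + 6)·f(k) = k + 10/3.
Bound: deg f ≤ 4.
Match coefficients ⇒ f(k) = k*(k + 3)*(k**2 + 11*k + 38)/120.
R(k) = B(k−1)·f(k)/C(k) = k*(k + 3)*(k + 6)*(k**2 + 11*k + 38)/(40*(3*k + 10)); s_k = R·t_k = k*(k**2 + 11*k + 38)/(8*(k**3 + 11*k**2 + 38*k + 40)).
Verify: 5*(3*k + 10)/(k**5 + 20*k**4 + 155*k**3 + 580*k**2 + 1044*k + 720) matches t_k.
Evaluate: s_(n+1) = (n**3 + 14*n**2 + 63*n + 50)/(8*(n**3 + 14*n**2 + 63*n + 90)); subtract s_(2) = 2/21 ⇒ S(n) = 5*(n**3 + 14*n**2 + 63*n - 78)/(168*(n**3 + 14*n**2 + 63*n + 90)).

S(n) = 5*(n**3 + 14*n**2 + 63*n - 78)/(168*(n**3 + 14*n**2 + 63*n + 90))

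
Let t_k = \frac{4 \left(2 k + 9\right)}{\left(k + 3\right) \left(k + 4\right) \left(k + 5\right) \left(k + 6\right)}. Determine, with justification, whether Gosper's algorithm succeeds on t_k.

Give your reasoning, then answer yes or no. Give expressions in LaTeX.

Ratio r(k) = (k + 3)*(2*k + 11)/((k + 7)*(2*k + 9)).
Normal form (A,B,C) = (k + 3, k + 7, k + 9/2).
f must satisfy (k + 3)·f(k+1) − (k + 6)·f(k) = k + 9/2.
Bound: deg f ≤ 3.
A polynomial solution: f(k) = k*(k + 4)*(k + 8)/30.
R(k) = B(k−1)·f(k)/C(k) = k*(k + 4)*(k + 6)*(k + 8)/(15*(2*k + 9)); s_k = R·t_k = 4*k*(k + 8)/(15*(k**2 + 8*k + 15)).
Check: Δs_k = 4*(2*k + 9)/(k**4 + 18*k**3 + 119*k**2 + 342*k + 360). ✓

Yes. s_k = \frac{4 k \left(k + 8\right)}{15 \left(k^{2} + 8 k + 15\right)}.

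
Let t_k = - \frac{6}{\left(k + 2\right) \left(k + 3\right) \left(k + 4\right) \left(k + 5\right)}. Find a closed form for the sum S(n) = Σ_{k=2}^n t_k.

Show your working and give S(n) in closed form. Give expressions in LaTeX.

Step 1: r(k) = (k + 2)/(k + 6).
So A=k + 2 and B=k + 6, with C=1.
Set up (k + 2)·f(k+1) − (k + 5)·f(k) − (1) = 0.
d = 3 from the (1,1,0) case.
Coefficient equations give f(k) = k*(k**2 + 9*k + 26)/72.
R(k) = B(k−1)·f(k)/C(k) = k*(k + 5)*(k**2 + 9*k + 26)/72; s_k = R·t_k = k*(-k**2 - 9*k - 26)/(12*(k + 2)*(k + 3)*(k + 4)).
Check: Δs_k = -6/(k**4 + 14*k**3 + 71*k**2 + 154*k + 120). ✓
Σ_(k=2)^n t_k = s_(n+1) − s_(2) = ((-n**3 - 12*n**2 - 47*n - 36)/(12*(n**3 + 12*n**2 + 47*n + 60))) − (-1/15), i.e. (-n**3 - 12*n**2 - 47*n + 60)/(60*(n**3 + 12*n**2 + 47*n + 60)).

S(n) = \frac{- n^{3} - 12 n^{2} - 47 n + 60}{60 \left(n^{3} + 12 n^{2} + 47 n + 60\right)}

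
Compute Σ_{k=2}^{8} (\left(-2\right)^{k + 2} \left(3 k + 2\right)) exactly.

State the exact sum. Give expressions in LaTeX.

Step 1: r(k) = 2*(-3*k - 5)/(3*k + 2).
Normal form (A,B,C) = (-2, 1, k + 2/3).
Need (-2)·f(k+1) − (1)·f(k) = k + 2/3.
Degrees (0,0,1) ⇒ d ≤ 1.
Solving with deg f ≤ 1: f(k) = -k/3.
R(k) = B(k−1)·f(k)/C(k) = -k/(3*k + 2); s_k = R·t_k = -(-2)**(k + 2)*k.
Verify: (-2)**(k + 2)*(3*k + 2) matches t_k.
Evaluate s at k=9 and k=2: 18432 and -32; difference 18464.

Σ = 18464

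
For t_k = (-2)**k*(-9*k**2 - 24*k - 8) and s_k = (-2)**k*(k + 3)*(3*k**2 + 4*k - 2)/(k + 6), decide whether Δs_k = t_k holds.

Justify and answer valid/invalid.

s_(k+1) = (-2)**(k + 1)*(k + 4)*(4*k + 3*(k + 1)**2 + 2)/(k + 7)
s_(k+1) − s_k = (-2)**k*(-9*k**4 - 114*k**3 - 455*k**2 - 644*k - 198)/(k**2 + 13*k + 42)
(s_(k+1) − s_k) − t_k = (-2)**k*(27*k**3 + 243*k**2 + 468*k + 138)/(k**2 + 13*k + 42)

Invalid: residual (-2)**k*(27*k**3 + 243*k**2 + 468*k + 138)/(k**2 + 13*k + 42) ≠ 0.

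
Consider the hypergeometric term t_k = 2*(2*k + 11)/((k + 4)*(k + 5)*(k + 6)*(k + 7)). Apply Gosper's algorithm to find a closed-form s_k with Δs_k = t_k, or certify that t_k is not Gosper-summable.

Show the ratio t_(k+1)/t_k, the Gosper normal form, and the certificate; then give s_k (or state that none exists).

r(k) = (k + 4)*(2*k + 13)/((k + 8)*(2*k + 11)) after simplifying.
Gosper form: A/B · C(k+1)/C(k) with A=k + 4, B=k + 8, C=k + 11/2.
Key eq: (k + 4)·f(k+1) = (k + 7)·f(k) + (k + 11/2).
From deg A=1, deg B=1, deg C=1: d=3.
Solve for f: f(k) = k*(k + 5)*(k + 10)/48 (degree 3 ≤ 3).
R(k) = B(k−1)·f(k)/C(k) = k*(k + 5)*(k + 7)*(k + 10)/(24*(2*k + 11)); s_k = R·t_k = k*(k + 10)/(12*(k**2 + 10*k + 24)).
Δs = 2*(2*k + 11)/(k**4 + 22*k**3 + 179*k**2 + 638*k + 840), as required.

s_k = k*(k + 10)/(12*(k**2 + 10*k + 24))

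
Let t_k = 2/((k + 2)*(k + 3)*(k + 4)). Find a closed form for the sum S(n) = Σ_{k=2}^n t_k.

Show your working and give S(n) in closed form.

S(n) = (n**2 + 7*n - 8)/(20*(n**2 + 7*n + 12))

t_(k+1)/t_k = (k + 2)/(k + 5).
Take A(k)=k + 2, B(k)=k + 5, C(k)=1.
Key eq: (k + 2)·f(k+1) = (k + 4)·f(k) + (1).
Degrees (1,1,0) ⇒ d ≤ 2.
A polynomial solution: f(k) = k*(k + 5)/12.
Certificate R = B(k−1)f/C = k*(k + 4)*(k + 5)/12 gives s_k = k*(k + 5)/(6*(k + 2)*(k + 3)).
Δs = 2/(k**3 + 9*k**2 + 26*k + 24), as required.
s_(n+1) = (n**2 + 7*n + 6)/(6*(n**2 + 7*n + 12)) and s_(2) = 7/60, so S(n) = (n**2 + 7*n - 8)/(20*(n**2 + 7*n + 12)).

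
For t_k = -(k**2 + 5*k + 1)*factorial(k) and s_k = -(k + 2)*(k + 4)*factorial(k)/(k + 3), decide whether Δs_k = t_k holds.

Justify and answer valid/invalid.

s_(k+1) = -(k + 3)*(k + 5)*factorial(k + 1)/(k + 4)
s_(k+1) − s_k = -(k**4 + 11*k**3 + 40*k**2 + 52*k + 13)*factorial(k)/((k + 3)*(k + 4))
(s_(k+1) − s_k) − t_k = (k**3 + 8*k**2 + 15*k - 1)*factorial(k)/((k + 3)*(k + 4))

Invalid: residual (k**3 + 8*k**2 + 15*k - 1)*factorial(k)/((k + 3)*(k + 4)) ≠ 0.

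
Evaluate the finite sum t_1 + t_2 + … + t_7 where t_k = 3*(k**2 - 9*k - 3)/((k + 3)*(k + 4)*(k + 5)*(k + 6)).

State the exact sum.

Ratio r(k) = (k + 3)*(9*k - (k + 1)**2 + 12)/((k + 7)*(-k**2 + 9*k + 3)).
Take A(k)=k + 3, B(k)=k + 7, C(k)=k**2 - 9*k - 3.
f must satisfy (k + 3)·f(k+1) − (k + 6)·f(k) = k**2 - 9*k - 3.
From deg A=1, deg B=1, deg C=2: d=3.
Solve for f: f(k) = -k*(k**2 + 72*k - 13)/60 (degree 3 ≤ 3).
R(k) = B(k−1)·f(k)/C(k) = -k*(k + 6)*(k**2 + 72*k - 13)/(60*(k**2 - 9*k - 3)); s_k = R·t_k = k*(-k**2 - 72*k + 13)/(20*(k + 3)*(k + 4)*(k + 5)).
Δs = 3*(k**2 - 9*k - 3)/(k**4 + 18*k**3 + 119*k**2 + 342*k + 360), as required.
Σ_(k=1)^(7) t_k = s_(8) − s_(1) = -19/130 − (-1/40) = -63/520.

Σ = -63/520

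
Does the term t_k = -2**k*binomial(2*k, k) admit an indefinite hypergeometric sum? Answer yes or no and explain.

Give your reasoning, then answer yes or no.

Ratio r(k) = 4*(2*k + 1)/(k + 1).
Gosper form: A/B · C(k+1)/C(k) with A=8*k + 4, B=k + 1, C=1.
Need (8*k + 4)·f(k+1) − (k)·f(k) = 1.
deg f ≤ -1 (via 1,1,0).
d = -1 < 0 ⇒ no nonzero polynomial f; not summable.

No; the degree bound rules out any f.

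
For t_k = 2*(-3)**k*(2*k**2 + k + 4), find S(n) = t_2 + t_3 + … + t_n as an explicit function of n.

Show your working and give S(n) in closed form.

S(n) = 3*(-3)**n*n**2 + 3*(-3)**n*n + 6*(-3)**n + 36

Compute t_(k+1)/t_k: get 3*(-2*k**2 - 5*k - 7)/(2*k**2 + k + 4).
Gosper form: A/B · C(k+1)/C(k) with A=-3, B=1, C=k**2 + k/2 + 2.
Solve (-3)·f(k+1) − (1)·f(k) = k**2 + k/2 + 2.
From deg A=0, deg B=0, deg C=2: d=2.
Coefficient equations give f(k) = -(k**2 - k + 2)/4.
Get s_k = R·t_k = (-3)**k*(-k**2 + k - 2) with R(k) = B(k−1)f(k)/C(k) = -(k**2 - k + 2)/(2*(2*k**2 + k + 4)).
s_(k+1) − s_k = 2*(-3)**k*(2*k**2 + k + 4) = t_k.
s_(n+1) = 3*(-3)**n*(n**2 + n + 2) and s_(2) = -36, so S(n) = 3*(-3)**n*n**2 + 3*(-3)**n*n + 6*(-3)**n + 36.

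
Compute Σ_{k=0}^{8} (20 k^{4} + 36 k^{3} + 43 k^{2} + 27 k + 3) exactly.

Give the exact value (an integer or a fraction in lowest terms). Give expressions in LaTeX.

Σ = 231867

t_(k+1)/t_k = (20*k**4 + 116*k**3 + 271*k**2 + 301*k + 129)/(20*k**4 + 36*k**3 + 43*k**2 + 27*k + 3).
Take A(k)=1, B(k)=1, C(k)=k**4 + 9*k**3/5 + 43*k**2/20 + 27*k/20 + 3/20.
Set up (1)·f(k+1) − (1)·f(k) − (k**4 + 9*k**3/5 + 43*k**2/20 + 27*k/20 + 3/20) = 0.
Degrees (0,0,4) ⇒ d ≤ 5.
A polynomial solution: f(k) = k*(4*k**4 - k**3 + 3*k**2 + k - 4)/20.
Certificate R = B(k−1)f/C = k*(4*k**4 - k**3 + 3*k**2 + k - 4)/(20*k**4 + 36*k**3 + 43*k**2 + 27*k + 3) gives s_k = k*(4*k**4 - k**3 + 3*k**2 + k - 4).
Δs = 20*k**4 + 36*k**3 + 43*k**2 + 27*k + 3, as required.
Sum = s_(9) − s_(0); s_(9) = 231867, s_(0) = 0 ⇒ 231867.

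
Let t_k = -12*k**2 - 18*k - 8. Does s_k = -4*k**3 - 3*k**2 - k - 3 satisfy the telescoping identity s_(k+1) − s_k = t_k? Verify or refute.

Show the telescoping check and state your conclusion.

s_(k+1) = -4*k**3 - 15*k**2 - 19*k - 11
s_(k+1) − s_k = -12*k**2 - 18*k - 8
(s_(k+1) − s_k) − t_k = 0

valid; difference matches t_k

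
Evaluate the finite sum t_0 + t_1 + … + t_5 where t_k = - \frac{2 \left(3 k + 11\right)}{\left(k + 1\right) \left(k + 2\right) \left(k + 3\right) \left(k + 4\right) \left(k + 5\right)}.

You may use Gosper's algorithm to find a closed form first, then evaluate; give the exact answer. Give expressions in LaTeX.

Compute t_(k+1)/t_k: get (k + 1)*(3*k + 14)/((k + 6)*(3*k + 11)).
So A=k + 1 and B=k + 6, with C=k + 11/3.
Key eq: (k + 1)·f(k+1) = (k + 5)·f(k) + (k + 11/3).
deg f ≤ 4 (via 1,1,1).
Solve for f: f(k) = k*(k + 3)*(k**2 + 7*k + 14)/24 (degree 4 ≤ 4).
R(k) = B(k−1)·f(k)/C(k) = k*(k + 3)*(k + 5)*(k**2 + 7*k + 14)/(8*(3*k + 11)); s_k = R·t_k = k*(-k**2 - 7*k - 14)/(4*(k**3 + 7*k**2 + 14*k + 8)).
Check: Δs_k = 2*(-3*k - 11)/(k**5 + 15*k**4 + 85*k**3 + 225*k**2 + 274*k + 120). ✓
Sum = s_(6) − s_(0); s_(6) = -69/280, s_(0) = 0 ⇒ -69/280.

Σ = -69/280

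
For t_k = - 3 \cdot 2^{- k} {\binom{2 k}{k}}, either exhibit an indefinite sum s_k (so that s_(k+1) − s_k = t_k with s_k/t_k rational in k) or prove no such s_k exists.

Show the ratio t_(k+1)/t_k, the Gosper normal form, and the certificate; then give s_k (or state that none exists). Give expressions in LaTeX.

none — t_k is not Gosper-summable

r(k) = (2*k + 1)/(k + 1) after simplifying.
Factor: A=2*k + 1; B=k + 1; C=1.
Need (2*k + 1)·f(k+1) − (k)·f(k) = 1.
Bound: deg f ≤ -1.
d = -1 < 0 ⇒ no nonzero polynomial f; not summable.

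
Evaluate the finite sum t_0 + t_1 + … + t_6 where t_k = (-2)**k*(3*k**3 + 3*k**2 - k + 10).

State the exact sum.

Σ = 37252

Step 1: r(k) = 2*(-3*k**3 - 12*k**2 - 14*k - 15)/(3*k**3 + 3*k**2 - k + 10).
Factor: A=-2; B=1; C=k**3 + k**2 - k/3 + 10/3.
Key eq: (-2)·f(k+1) = (1)·f(k) + (k**3 + k**2 - k/3 + 10/3).
deg f ≤ 3 (via 0,0,3).
Match coefficients ⇒ f(k) = -(k**3 - k**2 - k + 4)/3.
So s_k = (B(k−1)f/C)·t_k = (-(k**3 - k**2 - k + 4)/((k + 2)*(3*k**2 - 3*k + 5)))·t_k = (-2)**k*(-k**3 + k**2 + k - 4).
Check: Δs_k = (-2)**k*(3*k**3 + 3*k**2 - k + 10). ✓
Σ_(k=0)^(6) t_k = s_(7) − s_(0) = 37248 − (-4) = 37252.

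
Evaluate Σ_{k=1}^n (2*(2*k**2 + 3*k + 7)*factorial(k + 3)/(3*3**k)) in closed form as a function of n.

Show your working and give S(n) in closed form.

S(n) = -16 + 4*n*factorial(n + 4)/(3*3**n) + 2*factorial(n + 4)/(3*3**n)

Compute t_(k+1)/t_k: get (k + 4)*(3*k + 2*(k + 1)**2 + 10)/(3*(2*k**2 + 3*k + 7)).
A = k/3 + 4/3, B = 1, C = k**2 + 3*k/2 + 7/2.
Set up (k/3 + 4/3)·f(k+1) − (1)·f(k) − (k**2 + 3*k/2 + 7/2) = 0.
d = 1 from the (1,0,2) case.
A polynomial solution: f(k) = 3*(2*k - 1)/2.
Get s_k = R·t_k = 2*(2*k - 1)*factorial(k + 3)/3**k with R(k) = B(k−1)f(k)/C(k) = 3*(2*k - 1)/(2*k**2 + 3*k + 7).
Verify: 2*(2*k**2 + 3*k + 7)*factorial(k + 3)/(3*3**k) matches t_k.
s_(n+1) = 2*3**(-n - 1)*(2*n + 1)*factorial(n + 4) and s_(1) = 16, so S(n) = -16 + 4*n*factorial(n + 4)/(3*3**n) + 2*factorial(n + 4)/(3*3**n).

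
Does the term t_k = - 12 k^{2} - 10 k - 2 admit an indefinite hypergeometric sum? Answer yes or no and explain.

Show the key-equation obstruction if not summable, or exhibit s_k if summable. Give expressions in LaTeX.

Yes. s_k = k \left(- 4 k^{2} + k + 1\right).

Step 1: r(k) = (6*k**2 + 17*k + 12)/(6*k**2 + 5*k + 1).
So A=1 and B=1, with C=k**2 + 5*k/6 + 1/6.
Key eq: (1)·f(k+1) = (1)·f(k) + (k**2 + 5*k/6 + 1/6).
Bound: deg f ≤ 3.
Solve for f: f(k) = k*(4*k**2 - k - 1)/12 (degree 3 ≤ 3).
Get s_k = R·t_k = k*(-4*k**2 + k + 1) with R(k) = B(k−1)f(k)/C(k) = k*(4*k**2 - k - 1)/(2*(2*k + 1)*(3*k + 1)).
Δs = -12*k**2 - 10*k - 2, as required.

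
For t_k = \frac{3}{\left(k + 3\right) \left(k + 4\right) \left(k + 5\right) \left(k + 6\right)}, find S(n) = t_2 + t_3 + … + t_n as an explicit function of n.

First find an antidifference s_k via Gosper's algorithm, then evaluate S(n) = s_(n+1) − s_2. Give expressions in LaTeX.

S(n) = \frac{n^{3} + 15 n^{2} + 74 n - 90}{210 \left(n^{3} + 15 n^{2} + 74 n + 120\right)}

Step 1: r(k) = (k + 3)/(k + 7).
A = k + 3, B = k + 7, C = 1.
Need (k + 3)·f(k+1) − (k + 6)·f(k) = 1.
deg f ≤ 3 (via 1,1,0).
Coefficient equations give f(k) = k*(k**2 + 12*k + 47)/180.
So s_k = (B(k−1)f/C)·t_k = (k*(k + 6)*(k**2 + 12*k + 47)/180)·t_k = k*(k**2 + 12*k + 47)/(60*(k + 3)*(k + 4)*(k + 5)).
Δs = 3/(k**4 + 18*k**3 + 119*k**2 + 342*k + 360), as required.
Evaluate: s_(n+1) = (n**3 + 15*n**2 + 74*n + 60)/(60*(n**3 + 15*n**2 + 74*n + 120)); subtract s_(2) = 1/84 ⇒ S(n) = (n**3 + 15*n**2 + 74*n - 90)/(210*(n**3 + 15*n**2 + 74*n + 120)).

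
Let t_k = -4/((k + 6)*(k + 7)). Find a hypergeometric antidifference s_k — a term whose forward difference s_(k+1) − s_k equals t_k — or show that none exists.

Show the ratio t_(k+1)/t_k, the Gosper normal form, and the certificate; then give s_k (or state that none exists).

s_k = -2*k/(3*k + 18)

The ratio is (k + 6)/(k + 8).
Gosper form: A/B · C(k+1)/C(k) with A=k + 6, B=k + 8, C=1.
Solve (k + 6)·f(k+1) − (k + 7)·f(k) = 1.
deg f ≤ 1 (via 1,1,0).
Solve for f: f(k) = k/6 (degree 1 ≤ 1).
Certificate R = B(k−1)f/C = k*(k + 7)/6 gives s_k = -2*k/(3*k + 18).
s_(k+1) − s_k = -4/(k**2 + 13*k + 42) = t_k.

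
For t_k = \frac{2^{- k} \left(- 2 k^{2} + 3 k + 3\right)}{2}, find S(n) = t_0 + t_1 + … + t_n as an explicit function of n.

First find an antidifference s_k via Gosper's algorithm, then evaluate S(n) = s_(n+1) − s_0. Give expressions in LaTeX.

S(n) = 2^{- n - 1} \left(2 n^{2} + 5 n + 3\right)

Ratio r(k) = (2*k**2 + k - 4)/(2*(2*k**2 - 3*k - 3)).
Take A(k)=1/2, B(k)=1, C(k)=k**2 - 3*k/2 - 3/2.
Key eq: (1/2)·f(k+1) = (1)·f(k) + (k**2 - 3*k/2 - 3/2).
deg f ≤ 2 (via 0,0,2).
Match coefficients ⇒ f(k) = -k*(2*k + 1).
Then R = B(k−1)f/C = -2*k*(2*k + 1)/(2*k**2 - 3*k - 3), so s_k = R(k)·t_k = k*(2*k + 1)/2**k.
Check: Δs_k = (-2*k**2 + 3*k + 3)/(2*2**k). ✓
Telescope: S(n) = s_(n+1) − s_(0) = 2**(-n - 1)*(2*n**2 + 5*n + 3) − (0) = 2**(-n - 1)*(2*n**2 + 5*n + 3).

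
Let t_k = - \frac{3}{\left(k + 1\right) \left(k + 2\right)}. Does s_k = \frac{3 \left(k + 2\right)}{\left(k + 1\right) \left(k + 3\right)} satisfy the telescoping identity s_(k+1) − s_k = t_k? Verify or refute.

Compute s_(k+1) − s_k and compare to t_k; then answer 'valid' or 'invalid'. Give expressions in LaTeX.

Invalid: residual \frac{3 \left(2 k + 5\right)}{k^{4} + 10 k^{3} + 35 k^{2} + 50 k + 24} ≠ 0.

s_(k+1) = 3*(k + 3)/((k + 2)*(k + 4))
s_(k+1) − s_k = 3*(-k**2 - 5*k - 7)/(k**4 + 10*k**3 + 35*k**2 + 50*k + 24)
(s_(k+1) − s_k) − t_k = 3*(2*k + 5)/(k**4 + 10*k**3 + 35*k**2 + 50*k + 24)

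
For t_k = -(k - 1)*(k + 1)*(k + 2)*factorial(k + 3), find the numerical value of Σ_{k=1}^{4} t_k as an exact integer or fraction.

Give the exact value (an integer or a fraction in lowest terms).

Σ = -483840

r(k) = k*(k + 3)*(k + 4)/((k - 1)*(k + 1)) after simplifying.
So A=k + 4 and B=1, with C=k**3 + 2*k**2 - k - 2.
Set up (k + 4)·f(k+1) − (1)·f(k) − (k**3 + 2*k**2 - k - 2) = 0.
deg f ≤ 2 (via 1,0,3).
Match coefficients ⇒ f(k) = (k - 2)*(k - 1).
Then R = B(k−1)f/C = (k - 2)/((k + 1)*(k + 2)), so s_k = R(k)·t_k = -(k - 2)*(k - 1)*factorial(k + 3).
s_(k+1) − s_k = -(k - 1)*(k + 1)*(k + 2)*factorial(k + 3) = t_k.
Evaluate s at k=5 and k=1: -483840 and 0; difference -483840.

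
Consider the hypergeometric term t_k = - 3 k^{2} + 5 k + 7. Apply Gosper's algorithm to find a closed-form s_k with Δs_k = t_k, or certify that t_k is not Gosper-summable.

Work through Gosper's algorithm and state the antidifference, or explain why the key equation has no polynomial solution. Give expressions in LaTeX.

Step 1: r(k) = (3*k**2 + k - 9)/(3*k**2 - 5*k - 7).
Factor: A=1; B=1; C=k**2 - 5*k/3 - 7/3.
Key eq: (1)·f(k+1) = (1)·f(k) + (k**2 - 5*k/3 - 7/3).
From deg A=0, deg B=0, deg C=2: d=3.
Coefficient equations give f(k) = k*(k**2 - 4*k - 4)/3.
So s_k = (B(k−1)f/C)·t_k = (k*(k**2 - 4*k - 4)/(3*k**2 - 5*k - 7))·t_k = k*(-k**2 + 4*k + 4).
Check: Δs_k = -3*k**2 + 5*k + 7. ✓

s_k = k \left(- k^{2} + 4 k + 4\right)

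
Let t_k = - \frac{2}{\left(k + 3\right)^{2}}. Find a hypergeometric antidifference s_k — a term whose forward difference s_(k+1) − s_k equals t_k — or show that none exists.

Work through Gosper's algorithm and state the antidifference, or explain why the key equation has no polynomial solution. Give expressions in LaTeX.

Step 1: r(k) = (k + 3)**2/(k + 4)**2.
A = k**2 + 6*k + 9, B = k**2 + 8*k + 16, C = 1.
Key eq: (k**2 + 6*k + 9)·f(k+1) = (k**2 + 6*k + 9)·f(k) + (1).
From deg A=2, deg B=2, deg C=0: d=0.
Write f(k) = c0. Then LHS − RHS = -1, requiring -1 = 0: contradictory. No certificate.

not Gosper-summable; s_k does not exist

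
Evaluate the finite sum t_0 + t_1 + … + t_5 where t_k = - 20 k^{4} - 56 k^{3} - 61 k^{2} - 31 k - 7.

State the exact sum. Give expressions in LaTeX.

Σ = -36042

Ratio r(k) = (20*k**4 + 136*k**3 + 349*k**2 + 401*k + 175)/(20*k**4 + 56*k**3 + 61*k**2 + 31*k + 7).
Factor: A=1; B=1; C=k**4 + 14*k**3/5 + 61*k**2/20 + 31*k/20 + 7/20.
f must satisfy (1)·f(k+1) − (1)·f(k) = k**4 + 14*k**3/5 + 61*k**2/20 + 31*k/20 + 7/20.
deg f ≤ 5 (via 0,0,4).
Match coefficients ⇒ f(k) = k*(4*k**4 + 4*k**3 - k**2 - k + 1)/20.
Then R = B(k−1)f/C = k*(4*k**4 + 4*k**3 - k**2 - k + 1)/(20*k**4 + 56*k**3 + 61*k**2 + 31*k + 7), so s_k = R(k)·t_k = k*(-4*k**4 - 4*k**3 + k**2 + k - 1).
Check: Δs_k = -20*k**4 - 56*k**3 - 61*k**2 - 31*k - 7. ✓
Telescoping: Σ = s_(6) − s_(0) = -36042 − (0) = -36042.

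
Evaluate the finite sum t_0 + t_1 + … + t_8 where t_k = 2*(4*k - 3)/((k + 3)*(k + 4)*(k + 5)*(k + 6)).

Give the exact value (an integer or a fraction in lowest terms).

r(k) = (k + 3)*(4*k + 1)/((k + 7)*(4*k - 3)) after simplifying.
Factor: A=k + 3; B=k + 7; C=k - 3/4.
f must satisfy (k + 3)·f(k+1) − (k + 6)·f(k) = k - 3/4.
Degrees (1,1,1) ⇒ d ≤ 3.
Coefficient equations give f(k) = k*(k**2 + 12*k - 73)/240.
R(k) = B(k−1)·f(k)/C(k) = k*(k + 6)*(k**2 + 12*k - 73)/(60*(4*k - 3)); s_k = R·t_k = k*(k**2 + 12*k - 73)/(30*(k + 3)*(k + 4)*(k + 5)).
s_(k+1) − s_k = 2*(4*k - 3)/(k**4 + 18*k**3 + 119*k**2 + 342*k + 360) = t_k.
Evaluate s at k=9 and k=0: 29/1820 and 0; difference 29/1820.

Σ = 29/1820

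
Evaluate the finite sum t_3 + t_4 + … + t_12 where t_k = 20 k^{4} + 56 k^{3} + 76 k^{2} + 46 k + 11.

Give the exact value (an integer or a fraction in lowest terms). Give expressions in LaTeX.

Σ = 1606640

t_(k+1)/t_k = (20*k**4 + 136*k**3 + 364*k**2 + 446*k + 209)/(20*k**4 + 56*k**3 + 76*k**2 + 46*k + 11).
Factor: A=1; B=1; C=k**4 + 14*k**3/5 + 19*k**2/5 + 23*k/10 + 11/20.
Set up (1)·f(k+1) − (1)·f(k) − (k**4 + 14*k**3/5 + 19*k**2/5 + 23*k/10 + 11/20) = 0.
deg f ≤ 5 (via 0,0,4).
Match coefficients ⇒ f(k) = k**2*(4*k**3 + 4*k**2 + 4*k - 1)/20.
Certificate R = B(k−1)f/C = k**2*(4*k**3 + 4*k**2 + 4*k - 1)/(20*k**4 + 56*k**3 + 76*k**2 + 46*k + 11) gives s_k = k**2*(4*k**3 + 4*k**2 + 4*k - 1).
Check: Δs_k = 20*k**4 + 56*k**3 + 76*k**2 + 46*k + 11. ✓
Σ_(k=3)^(12) t_k = s_(13) − s_(3) = 1608035 − (1395) = 1606640.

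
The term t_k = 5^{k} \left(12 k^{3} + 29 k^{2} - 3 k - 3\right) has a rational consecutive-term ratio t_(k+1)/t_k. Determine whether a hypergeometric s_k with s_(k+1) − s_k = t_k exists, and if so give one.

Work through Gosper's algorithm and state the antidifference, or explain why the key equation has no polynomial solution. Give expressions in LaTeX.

s_k = 5^{k} \left(3 k^{3} - 4 k^{2} - 2 k + 3\right)

t_(k+1)/t_k = 5*(12*k**3 + 65*k**2 + 91*k + 35)/(12*k**3 + 29*k**2 - 3*k - 3).
So A=5 and B=1, with C=k**3 + 29*k**2/12 - k/4 - 1/4.
Solve (5)·f(k+1) − (1)·f(k) = k**3 + 29*k**2/12 - k/4 - 1/4.
From deg A=0, deg B=0, deg C=3: d=3.
Match coefficients ⇒ f(k) = (k - 1)*(3*k**2 - k - 3)/12.
Certificate R = B(k−1)f/C = (k - 1)*(3*k**2 - k - 3)/(12*k**3 + 29*k**2 - 3*k - 3) gives s_k = 5**k*(3*k**3 - 4*k**2 - 2*k + 3).
Δs = 5**k*(12*k**3 + 29*k**2 - 3*k - 3), as required.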